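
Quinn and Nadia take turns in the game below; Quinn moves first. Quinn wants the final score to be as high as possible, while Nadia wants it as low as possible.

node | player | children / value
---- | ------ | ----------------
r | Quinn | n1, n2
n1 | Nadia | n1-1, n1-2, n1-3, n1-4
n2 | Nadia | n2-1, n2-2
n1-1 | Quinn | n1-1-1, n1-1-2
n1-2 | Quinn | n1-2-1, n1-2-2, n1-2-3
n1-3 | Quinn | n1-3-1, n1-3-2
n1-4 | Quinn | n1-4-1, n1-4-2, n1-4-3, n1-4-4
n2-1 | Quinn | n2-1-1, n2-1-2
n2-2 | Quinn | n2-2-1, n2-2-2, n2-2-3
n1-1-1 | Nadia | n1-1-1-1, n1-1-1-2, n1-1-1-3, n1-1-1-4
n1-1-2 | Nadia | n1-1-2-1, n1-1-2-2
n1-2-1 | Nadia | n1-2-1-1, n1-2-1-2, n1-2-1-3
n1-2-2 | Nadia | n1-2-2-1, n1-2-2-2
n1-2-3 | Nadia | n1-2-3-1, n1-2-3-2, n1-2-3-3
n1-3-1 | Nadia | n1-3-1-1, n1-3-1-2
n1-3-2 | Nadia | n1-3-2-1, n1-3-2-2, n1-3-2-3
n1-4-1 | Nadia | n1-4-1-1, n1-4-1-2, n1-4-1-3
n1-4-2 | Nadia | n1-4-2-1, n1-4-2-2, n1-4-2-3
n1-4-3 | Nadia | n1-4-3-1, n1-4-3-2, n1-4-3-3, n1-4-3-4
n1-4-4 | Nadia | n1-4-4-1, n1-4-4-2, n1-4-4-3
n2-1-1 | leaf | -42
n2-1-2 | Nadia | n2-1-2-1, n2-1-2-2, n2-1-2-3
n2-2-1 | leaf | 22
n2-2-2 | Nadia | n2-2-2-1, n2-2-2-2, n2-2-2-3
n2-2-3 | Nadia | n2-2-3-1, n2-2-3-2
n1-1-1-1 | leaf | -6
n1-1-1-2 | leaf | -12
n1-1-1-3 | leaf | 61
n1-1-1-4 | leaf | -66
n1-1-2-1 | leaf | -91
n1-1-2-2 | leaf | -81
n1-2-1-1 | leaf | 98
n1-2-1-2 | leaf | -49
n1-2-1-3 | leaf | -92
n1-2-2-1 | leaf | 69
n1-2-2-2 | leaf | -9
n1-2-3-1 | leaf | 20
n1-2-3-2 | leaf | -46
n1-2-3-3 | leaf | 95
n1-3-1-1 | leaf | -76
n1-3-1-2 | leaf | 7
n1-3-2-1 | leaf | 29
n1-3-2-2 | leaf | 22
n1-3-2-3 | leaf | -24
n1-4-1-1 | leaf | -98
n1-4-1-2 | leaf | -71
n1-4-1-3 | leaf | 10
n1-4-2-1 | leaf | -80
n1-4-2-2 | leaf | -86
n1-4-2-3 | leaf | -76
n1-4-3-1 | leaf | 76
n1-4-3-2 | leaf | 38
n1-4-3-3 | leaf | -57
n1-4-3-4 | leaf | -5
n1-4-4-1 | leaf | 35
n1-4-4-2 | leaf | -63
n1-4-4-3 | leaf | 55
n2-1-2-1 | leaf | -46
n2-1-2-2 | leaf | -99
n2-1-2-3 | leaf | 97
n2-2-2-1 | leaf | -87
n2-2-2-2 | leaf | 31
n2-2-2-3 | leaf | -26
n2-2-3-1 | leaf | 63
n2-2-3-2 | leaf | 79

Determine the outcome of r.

-42

n1-1-1 (Nadia): min(-6, -12, 61, -66) = -66
n1-1-2 (Nadia): min(-91, -81) = -91
n1-1 (Quinn): max(-66, -91) = -66
n1-2-1 (Nadia): min(98, -49, -92) = -92
n1-2-2 (Nadia): min(69, -9) = -9
n1-2-3 (Nadia): min(20, -46, 95) = -46
n1-2 (Quinn): max(-92, -9, -46) = -9
n1-3-1 (Nadia): min(-76, 7) = -76
n1-3-2 (Nadia): min(29, 22, -24) = -24
n1-3 (Quinn): max(-76, -24) = -24
n1-4-1 (Nadia): min(-98, -71, 10) = -98
n1-4-2 (Nadia): min(-80, -86, -76) = -86
n1-4-3 (Nadia): min(76, 38, -57, -5) = -57
n1-4-4 (Nadia): min(35, -63, 55) = -63
n1-4 (Quinn): max(-98, -86, -57, -63) = -57
n1 (Nadia): min(-66, -9, -24, -57) = -66
n2-1-2 (Nadia): min(-46, -99, 97) = -99
n2-1 (Quinn): max(-42, -99) = -42
n2-2-2 (Nadia): min(-87, 31, -26) = -87
n2-2-3 (Nadia): min(63, 79) = 63
n2-2 (Quinn): max(22, -87, 63) = 63
n2 (Nadia): min(-42, 63) = -42
r (Quinn): max(-66, -42) = -42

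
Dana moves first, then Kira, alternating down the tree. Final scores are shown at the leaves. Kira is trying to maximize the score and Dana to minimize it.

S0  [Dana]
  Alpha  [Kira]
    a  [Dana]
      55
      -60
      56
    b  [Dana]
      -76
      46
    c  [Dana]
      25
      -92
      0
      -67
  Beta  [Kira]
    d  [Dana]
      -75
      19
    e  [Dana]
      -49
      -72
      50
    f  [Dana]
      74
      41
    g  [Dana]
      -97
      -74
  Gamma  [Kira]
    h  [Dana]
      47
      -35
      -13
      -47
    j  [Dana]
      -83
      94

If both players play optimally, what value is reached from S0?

-60

a (Dana): min(55, -60, 56) = -60
b (Dana): min(-76, 46) = -76
c (Dana): min(25, -92, 0, -67) = -92
Alpha (Kira): max(-60, -76, -92) = -60
d (Dana): min(-75, 19) = -75
e (Dana): min(-49, -72, 50) = -72
f (Dana): min(74, 41) = 41
g (Dana): min(-97, -74) = -97
Beta (Kira): max(-75, -72, 41, -97) = 41
h (Dana): min(47, -35, -13, -47) = -47
j (Dana): min(-83, 94) = -83
Gamma (Kira): max(-47, -83) = -47
S0 (Dana): min(-60, 41, -47) = -60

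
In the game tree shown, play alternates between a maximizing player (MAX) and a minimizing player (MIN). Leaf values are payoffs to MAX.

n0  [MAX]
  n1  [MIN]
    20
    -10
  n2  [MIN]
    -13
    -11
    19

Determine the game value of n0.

-10

n1 (MIN): min(20, -10) = -10
n2 (MIN): min(-13, -11, 19) = -13
n0 (MAX): max(-10, -13) = -10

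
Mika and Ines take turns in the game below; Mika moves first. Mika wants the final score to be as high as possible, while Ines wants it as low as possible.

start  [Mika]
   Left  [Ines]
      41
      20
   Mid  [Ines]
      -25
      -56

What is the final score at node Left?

Left (Ines): min(41, 20) = 20

20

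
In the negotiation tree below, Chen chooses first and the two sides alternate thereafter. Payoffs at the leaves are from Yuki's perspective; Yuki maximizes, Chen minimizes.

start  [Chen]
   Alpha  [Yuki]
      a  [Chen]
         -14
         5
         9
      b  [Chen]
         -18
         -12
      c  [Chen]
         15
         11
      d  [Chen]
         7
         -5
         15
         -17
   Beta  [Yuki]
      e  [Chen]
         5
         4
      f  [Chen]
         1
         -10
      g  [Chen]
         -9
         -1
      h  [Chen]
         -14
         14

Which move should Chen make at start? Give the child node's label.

a (Chen): min(-14, 5, 9) = -14
b (Chen): min(-18, -12) = -18
c (Chen): min(15, 11) = 11
d (Chen): min(7, -5, 15, -17) = -17
Alpha (Yuki): max(-14, -18, 11, -17) = 11
e (Chen): min(5, 4) = 4
f (Chen): min(1, -10) = -10
g (Chen): min(-9, -1) = -9
h (Chen): min(-14, 14) = -14
Beta (Yuki): max(4, -10, -9, -14) = 4
start (Chen): min(11, 4) = 4
Chen at start wants the lowest of {Alpha=11, Beta=4}, so chooses Beta.

Beta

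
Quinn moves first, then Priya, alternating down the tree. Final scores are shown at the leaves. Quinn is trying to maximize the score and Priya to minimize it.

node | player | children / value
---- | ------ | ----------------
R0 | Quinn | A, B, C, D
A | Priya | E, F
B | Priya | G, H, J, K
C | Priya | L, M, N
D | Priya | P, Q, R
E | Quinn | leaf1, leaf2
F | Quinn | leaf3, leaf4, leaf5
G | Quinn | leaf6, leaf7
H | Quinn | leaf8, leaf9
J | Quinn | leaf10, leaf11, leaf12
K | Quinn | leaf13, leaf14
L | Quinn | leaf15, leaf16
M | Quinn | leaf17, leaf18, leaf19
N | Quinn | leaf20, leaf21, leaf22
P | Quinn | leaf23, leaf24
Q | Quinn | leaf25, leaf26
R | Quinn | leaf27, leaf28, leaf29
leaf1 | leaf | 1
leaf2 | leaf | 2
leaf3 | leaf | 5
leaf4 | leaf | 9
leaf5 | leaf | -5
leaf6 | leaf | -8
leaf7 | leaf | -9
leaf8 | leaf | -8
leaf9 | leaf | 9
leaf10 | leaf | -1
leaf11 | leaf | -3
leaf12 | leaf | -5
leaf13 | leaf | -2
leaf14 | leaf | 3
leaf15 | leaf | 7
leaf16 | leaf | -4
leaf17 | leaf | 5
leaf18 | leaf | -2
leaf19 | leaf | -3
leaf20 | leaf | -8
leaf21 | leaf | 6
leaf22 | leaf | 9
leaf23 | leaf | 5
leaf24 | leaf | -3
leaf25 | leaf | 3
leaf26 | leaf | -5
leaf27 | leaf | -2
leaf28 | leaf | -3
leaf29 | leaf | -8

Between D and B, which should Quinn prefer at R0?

P (Quinn): max(5, -3) = 5
Q (Quinn): max(3, -5) = 3
R (Quinn): max(-2, -3, -8) = -2
D (Priya): min(5, 3, -2) = -2
G (Quinn): max(-8, -9) = -8
H (Quinn): max(-8, 9) = 9
J (Quinn): max(-1, -3, -5) = -1
K (Quinn): max(-2, 3) = 3
B (Priya): min(-8, 9, -1, 3) = -8
Quinn prefers the higher value; D=-2, B=-8. D is better since -2 > -8.

D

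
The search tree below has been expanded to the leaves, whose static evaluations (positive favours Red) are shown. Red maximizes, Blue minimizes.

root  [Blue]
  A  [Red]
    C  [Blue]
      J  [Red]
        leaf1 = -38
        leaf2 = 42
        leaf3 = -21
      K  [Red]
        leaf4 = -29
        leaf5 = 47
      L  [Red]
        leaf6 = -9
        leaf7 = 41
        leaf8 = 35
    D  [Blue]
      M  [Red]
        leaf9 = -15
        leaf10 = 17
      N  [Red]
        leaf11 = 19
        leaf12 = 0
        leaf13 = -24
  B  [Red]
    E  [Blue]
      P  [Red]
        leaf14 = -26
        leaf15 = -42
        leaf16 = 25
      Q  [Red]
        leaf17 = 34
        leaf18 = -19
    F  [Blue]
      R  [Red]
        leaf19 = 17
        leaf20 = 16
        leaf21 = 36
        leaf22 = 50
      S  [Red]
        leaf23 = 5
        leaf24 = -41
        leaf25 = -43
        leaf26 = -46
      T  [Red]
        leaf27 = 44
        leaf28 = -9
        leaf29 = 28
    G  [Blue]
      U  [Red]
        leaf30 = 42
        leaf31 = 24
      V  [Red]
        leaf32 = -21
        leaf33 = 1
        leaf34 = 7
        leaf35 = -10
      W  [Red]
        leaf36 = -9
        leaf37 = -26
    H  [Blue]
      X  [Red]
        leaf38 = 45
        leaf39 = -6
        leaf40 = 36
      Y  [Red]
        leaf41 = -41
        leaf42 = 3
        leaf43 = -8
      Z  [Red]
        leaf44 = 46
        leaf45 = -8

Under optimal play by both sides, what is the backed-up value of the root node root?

25

J (Red): max(-38, 42, -21) = 42
K (Red): max(-29, 47) = 47
L (Red): max(-9, 41, 35) = 41
C (Blue): min(42, 47, 41) = 41
M (Red): max(-15, 17) = 17
N (Red): max(19, 0, -24) = 19
D (Blue): min(17, 19) = 17
A (Red): max(41, 17) = 41
P (Red): max(-26, -42, 25) = 25
Q (Red): max(34, -19) = 34
E (Blue): min(25, 34) = 25
R (Red): max(17, 16, 36, 50) = 50
S (Red): max(5, -41, -43, -46) = 5
T (Red): max(44, -9, 28) = 44
F (Blue): min(50, 5, 44) = 5
U (Red): max(42, 24) = 42
V (Red): max(-21, 1, 7, -10) = 7
W (Red): max(-9, -26) = -9
G (Blue): min(42, 7, -9) = -9
X (Red): max(45, -6, 36) = 45
Y (Red): max(-41, 3, -8) = 3
Z (Red): max(46, -8) = 46
H (Blue): min(45, 3, 46) = 3
B (Red): max(25, 5, -9, 3) = 25
root (Blue): min(41, 25) = 25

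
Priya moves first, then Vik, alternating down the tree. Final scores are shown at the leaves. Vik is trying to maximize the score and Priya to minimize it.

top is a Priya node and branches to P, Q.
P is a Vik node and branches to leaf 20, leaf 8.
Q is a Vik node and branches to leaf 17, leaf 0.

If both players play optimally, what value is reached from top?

P (Vik): max(20, 8) = 20
Q (Vik): max(17, 0) = 17
top (Priya): min(20, 17) = 17

17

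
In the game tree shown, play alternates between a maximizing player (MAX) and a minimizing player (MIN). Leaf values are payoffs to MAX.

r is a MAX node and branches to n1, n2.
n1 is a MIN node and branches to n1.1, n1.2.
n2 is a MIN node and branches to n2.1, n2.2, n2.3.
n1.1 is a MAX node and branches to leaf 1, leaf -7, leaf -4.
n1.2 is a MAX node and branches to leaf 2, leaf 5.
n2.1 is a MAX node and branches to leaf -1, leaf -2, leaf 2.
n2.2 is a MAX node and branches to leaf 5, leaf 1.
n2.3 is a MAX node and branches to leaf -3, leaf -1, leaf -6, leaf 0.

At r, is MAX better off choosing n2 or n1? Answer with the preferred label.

n2.1 (MAX): max(-1, -2, 2) = 2
n2.2 (MAX): max(5, 1) = 5
n2.3 (MAX): max(-3, -1, -6, 0) = 0
n2 (MIN): min(2, 5, 0) = 0
n1.1 (MAX): max(1, -7, -4) = 1
n1.2 (MAX): max(2, 5) = 5
n1 (MIN): min(1, 5) = 1
MAX prefers the higher value; n2=0, n1=1. n1 is better since 1 > 0.

n1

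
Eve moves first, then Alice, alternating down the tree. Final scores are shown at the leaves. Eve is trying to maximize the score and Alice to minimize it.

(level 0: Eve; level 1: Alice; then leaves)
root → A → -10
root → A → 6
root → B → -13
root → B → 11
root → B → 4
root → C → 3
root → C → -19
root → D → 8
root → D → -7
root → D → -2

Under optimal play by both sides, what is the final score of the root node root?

A (Alice): min(-10, 6) = -10
B (Alice): min(-13, 11, 4) = -13
C (Alice): min(3, -19) = -19
D (Alice): min(8, -7, -2) = -7
root (Eve): max(-10, -13, -19, -7) = -7

-7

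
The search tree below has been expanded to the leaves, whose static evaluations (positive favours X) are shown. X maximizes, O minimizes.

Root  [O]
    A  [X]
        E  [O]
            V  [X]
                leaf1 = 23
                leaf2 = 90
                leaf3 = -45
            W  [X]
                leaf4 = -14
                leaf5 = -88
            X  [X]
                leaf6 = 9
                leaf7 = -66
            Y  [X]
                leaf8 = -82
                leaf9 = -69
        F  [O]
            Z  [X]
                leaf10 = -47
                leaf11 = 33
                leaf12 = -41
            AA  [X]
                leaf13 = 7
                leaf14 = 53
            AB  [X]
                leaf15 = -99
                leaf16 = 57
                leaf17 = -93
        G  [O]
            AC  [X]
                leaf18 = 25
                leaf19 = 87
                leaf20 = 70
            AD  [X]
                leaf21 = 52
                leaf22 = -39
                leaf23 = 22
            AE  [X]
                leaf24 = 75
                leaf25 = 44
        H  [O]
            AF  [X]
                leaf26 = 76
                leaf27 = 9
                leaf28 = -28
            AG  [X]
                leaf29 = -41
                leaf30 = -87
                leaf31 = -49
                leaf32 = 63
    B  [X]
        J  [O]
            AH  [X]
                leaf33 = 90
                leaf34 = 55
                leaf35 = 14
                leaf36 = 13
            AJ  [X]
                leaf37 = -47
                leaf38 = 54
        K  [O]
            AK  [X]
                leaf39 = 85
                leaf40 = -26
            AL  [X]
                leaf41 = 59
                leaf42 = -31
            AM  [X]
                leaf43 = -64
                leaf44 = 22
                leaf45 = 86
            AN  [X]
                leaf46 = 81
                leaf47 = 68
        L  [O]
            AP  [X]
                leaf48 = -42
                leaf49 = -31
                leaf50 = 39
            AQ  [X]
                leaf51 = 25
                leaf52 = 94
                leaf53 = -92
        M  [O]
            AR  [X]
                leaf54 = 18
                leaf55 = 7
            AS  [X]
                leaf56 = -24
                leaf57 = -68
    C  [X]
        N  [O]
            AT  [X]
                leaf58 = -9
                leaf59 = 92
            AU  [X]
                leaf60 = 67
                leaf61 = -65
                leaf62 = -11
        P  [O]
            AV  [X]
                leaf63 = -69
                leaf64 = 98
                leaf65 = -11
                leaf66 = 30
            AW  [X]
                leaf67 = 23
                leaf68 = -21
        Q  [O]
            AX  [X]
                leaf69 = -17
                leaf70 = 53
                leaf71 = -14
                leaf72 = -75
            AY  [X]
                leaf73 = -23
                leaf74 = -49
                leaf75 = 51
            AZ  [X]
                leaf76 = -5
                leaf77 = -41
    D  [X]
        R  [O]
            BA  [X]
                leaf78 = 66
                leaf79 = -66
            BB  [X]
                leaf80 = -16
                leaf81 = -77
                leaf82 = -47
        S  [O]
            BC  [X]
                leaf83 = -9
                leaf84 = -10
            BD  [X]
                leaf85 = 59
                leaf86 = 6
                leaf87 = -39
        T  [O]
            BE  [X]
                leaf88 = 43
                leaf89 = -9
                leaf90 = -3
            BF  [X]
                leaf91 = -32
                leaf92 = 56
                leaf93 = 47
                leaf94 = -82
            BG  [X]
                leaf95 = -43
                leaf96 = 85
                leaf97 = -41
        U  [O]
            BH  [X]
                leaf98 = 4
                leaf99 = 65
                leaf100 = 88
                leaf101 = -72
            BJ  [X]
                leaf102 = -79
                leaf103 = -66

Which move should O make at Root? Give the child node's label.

D

V (X): max(23, 90, -45) = 90
W (X): max(-14, -88) = -14
X (X): max(9, -66) = 9
Y (X): max(-82, -69) = -69
E (O): min(90, -14, 9, -69) = -69
Z (X): max(-47, 33, -41) = 33
AA (X): max(7, 53) = 53
AB (X): max(-99, 57, -93) = 57
F (O): min(33, 53, 57) = 33
AC (X): max(25, 87, 70) = 87
AD (X): max(52, -39, 22) = 52
AE (X): max(75, 44) = 75
G (O): min(87, 52, 75) = 52
AF (X): max(76, 9, -28) = 76
AG (X): max(-41, -87, -49, 63) = 63
H (O): min(76, 63) = 63
A (X): max(-69, 33, 52, 63) = 63
AH (X): max(90, 55, 14, 13) = 90
AJ (X): max(-47, 54) = 54
J (O): min(90, 54) = 54
AK (X): max(85, -26) = 85
AL (X): max(59, -31) = 59
AM (X): max(-64, 22, 86) = 86
AN (X): max(81, 68) = 81
K (O): min(85, 59, 86, 81) = 59
AP (X): max(-42, -31, 39) = 39
AQ (X): max(25, 94, -92) = 94
L (O): min(39, 94) = 39
AR (X): max(18, 7) = 18
AS (X): max(-24, -68) = -24
M (O): min(18, -24) = -24
B (X): max(54, 59, 39, -24) = 59
AT (X): max(-9, 92) = 92
AU (X): max(67, -65, -11) = 67
N (O): min(92, 67) = 67
AV (X): max(-69, 98, -11, 30) = 98
AW (X): max(23, -21) = 23
P (O): min(98, 23) = 23
AX (X): max(-17, 53, -14, -75) = 53
AY (X): max(-23, -49, 51) = 51
AZ (X): max(-5, -41) = -5
Q (O): min(53, 51, -5) = -5
C (X): max(67, 23, -5) = 67
BA (X): max(66, -66) = 66
BB (X): max(-16, -77, -47) = -16
R (O): min(66, -16) = -16
BC (X): max(-9, -10) = -9
BD (X): max(59, 6, -39) = 59
S (O): min(-9, 59) = -9
BE (X): max(43, -9, -3) = 43
BF (X): max(-32, 56, 47, -82) = 56
BG (X): max(-43, 85, -41) = 85
T (O): min(43, 56, 85) = 43
BH (X): max(4, 65, 88, -72) = 88
BJ (X): max(-79, -66) = -66
U (O): min(88, -66) = -66
D (X): max(-16, -9, 43, -66) = 43
Root (O): min(63, 59, 67, 43) = 43
O at Root wants the lowest of {A=63, B=59, C=67, D=43}, so chooses D.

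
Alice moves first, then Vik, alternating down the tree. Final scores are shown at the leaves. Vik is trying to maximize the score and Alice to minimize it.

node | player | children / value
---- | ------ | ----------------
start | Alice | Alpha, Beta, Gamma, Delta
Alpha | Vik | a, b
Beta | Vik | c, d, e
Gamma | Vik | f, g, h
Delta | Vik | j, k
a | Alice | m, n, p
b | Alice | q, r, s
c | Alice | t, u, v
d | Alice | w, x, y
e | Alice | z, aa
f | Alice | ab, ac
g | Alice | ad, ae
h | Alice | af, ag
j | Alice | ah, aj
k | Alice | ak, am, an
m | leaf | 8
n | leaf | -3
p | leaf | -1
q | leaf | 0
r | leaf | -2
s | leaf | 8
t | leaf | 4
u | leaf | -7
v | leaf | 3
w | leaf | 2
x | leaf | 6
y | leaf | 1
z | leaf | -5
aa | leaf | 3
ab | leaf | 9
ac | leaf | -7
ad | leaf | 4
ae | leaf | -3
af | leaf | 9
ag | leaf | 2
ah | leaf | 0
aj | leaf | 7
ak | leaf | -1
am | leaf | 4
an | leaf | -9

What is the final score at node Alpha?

a (Alice): min(8, -3, -1) = -3
b (Alice): min(0, -2, 8) = -2
Alpha (Vik): max(-3, -2) = -2

-2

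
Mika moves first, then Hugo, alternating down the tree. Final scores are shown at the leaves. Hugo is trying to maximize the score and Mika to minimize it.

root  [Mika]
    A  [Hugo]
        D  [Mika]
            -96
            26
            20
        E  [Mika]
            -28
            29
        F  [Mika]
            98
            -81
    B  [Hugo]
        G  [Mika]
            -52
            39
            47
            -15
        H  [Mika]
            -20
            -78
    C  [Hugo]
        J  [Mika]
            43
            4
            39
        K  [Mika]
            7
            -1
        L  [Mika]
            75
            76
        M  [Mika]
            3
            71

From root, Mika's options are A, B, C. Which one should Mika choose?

B

D (Mika): min(-96, 26, 20) = -96
E (Mika): min(-28, 29) = -28
F (Mika): min(98, -81) = -81
A (Hugo): max(-96, -28, -81) = -28
G (Mika): min(-52, 39, 47, -15) = -52
H (Mika): min(-20, -78) = -78
B (Hugo): max(-52, -78) = -52
J (Mika): min(43, 4, 39) = 4
K (Mika): min(7, -1) = -1
L (Mika): min(75, 76) = 75
M (Mika): min(3, 71) = 3
C (Hugo): max(4, -1, 75, 3) = 75
root (Mika): min(-28, -52, 75) = -52
Mika at root wants the lowest of {A=-28, B=-52, C=75}, so chooses B.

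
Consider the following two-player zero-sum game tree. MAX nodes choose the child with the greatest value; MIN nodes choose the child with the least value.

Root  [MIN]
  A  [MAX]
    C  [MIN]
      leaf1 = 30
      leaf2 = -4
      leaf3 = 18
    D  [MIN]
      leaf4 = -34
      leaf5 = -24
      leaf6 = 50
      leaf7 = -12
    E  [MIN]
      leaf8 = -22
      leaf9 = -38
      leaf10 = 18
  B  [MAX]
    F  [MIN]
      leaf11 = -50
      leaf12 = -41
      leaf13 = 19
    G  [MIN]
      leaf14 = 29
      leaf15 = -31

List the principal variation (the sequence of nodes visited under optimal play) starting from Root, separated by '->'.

Root -> B -> G -> leaf15

C (MIN): min(30, -4, 18) = -4
D (MIN): min(-34, -24, 50, -12) = -34
E (MIN): min(-22, -38, 18) = -38
A (MAX): max(-4, -34, -38) = -4
F (MIN): min(-50, -41, 19) = -50
G (MIN): min(29, -31) = -31
B (MAX): max(-50, -31) = -31
Root (MIN): min(-4, -31) = -31
At Root, MIN picks B (lowest: -31).
At B, MAX picks G (highest: -31).
At G, MIN picks leaf15 (lowest: -31).
Terminal value -31.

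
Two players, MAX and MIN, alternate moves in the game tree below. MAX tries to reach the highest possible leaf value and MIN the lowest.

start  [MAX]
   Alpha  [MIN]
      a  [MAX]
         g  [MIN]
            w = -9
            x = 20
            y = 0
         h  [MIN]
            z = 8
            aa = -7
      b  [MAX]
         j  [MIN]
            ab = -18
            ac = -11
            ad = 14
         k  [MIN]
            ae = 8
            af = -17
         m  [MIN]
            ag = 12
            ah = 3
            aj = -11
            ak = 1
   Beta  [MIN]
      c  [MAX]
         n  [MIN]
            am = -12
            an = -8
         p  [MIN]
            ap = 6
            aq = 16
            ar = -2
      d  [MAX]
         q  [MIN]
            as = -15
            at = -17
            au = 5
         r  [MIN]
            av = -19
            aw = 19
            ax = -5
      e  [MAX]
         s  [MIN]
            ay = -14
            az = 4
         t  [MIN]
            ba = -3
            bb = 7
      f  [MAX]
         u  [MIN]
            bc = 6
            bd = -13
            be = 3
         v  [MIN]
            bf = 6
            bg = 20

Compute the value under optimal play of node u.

-13

u (MIN): min(6, -13, 3) = -13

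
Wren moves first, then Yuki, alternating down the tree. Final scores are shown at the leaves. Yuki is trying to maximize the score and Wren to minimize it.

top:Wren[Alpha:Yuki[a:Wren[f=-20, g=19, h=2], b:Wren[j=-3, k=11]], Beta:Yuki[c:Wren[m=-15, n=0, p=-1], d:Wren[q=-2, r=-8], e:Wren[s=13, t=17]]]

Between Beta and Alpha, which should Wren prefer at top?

c (Wren): min(-15, 0, -1) = -15
d (Wren): min(-2, -8) = -8
e (Wren): min(13, 17) = 13
Beta (Yuki): max(-15, -8, 13) = 13
a (Wren): min(-20, 19, 2) = -20
b (Wren): min(-3, 11) = -3
Alpha (Yuki): max(-20, -3) = -3
Wren prefers the lower value; Beta=13, Alpha=-3. Alpha is better since -3 < 13.

Alpha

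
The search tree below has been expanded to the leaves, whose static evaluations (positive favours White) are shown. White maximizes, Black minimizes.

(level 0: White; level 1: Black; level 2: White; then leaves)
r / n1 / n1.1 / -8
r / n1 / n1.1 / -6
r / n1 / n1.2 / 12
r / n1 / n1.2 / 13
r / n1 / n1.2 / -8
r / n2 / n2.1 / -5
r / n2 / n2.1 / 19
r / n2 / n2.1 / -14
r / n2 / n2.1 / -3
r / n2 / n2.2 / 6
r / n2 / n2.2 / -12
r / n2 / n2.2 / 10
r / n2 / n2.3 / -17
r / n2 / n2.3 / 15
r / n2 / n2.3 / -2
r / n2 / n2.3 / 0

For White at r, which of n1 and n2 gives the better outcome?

n1.1 (White): max(-8, -6) = -6
n1.2 (White): max(12, 13, -8) = 13
n1 (Black): min(-6, 13) = -6
n2.1 (White): max(-5, 19, -14, -3) = 19
n2.2 (White): max(6, -12, 10) = 10
n2.3 (White): max(-17, 15, -2, 0) = 15
n2 (Black): min(19, 10, 15) = 10
White prefers the higher value; n1=-6, n2=10. n2 is better since 10 > -6.

n2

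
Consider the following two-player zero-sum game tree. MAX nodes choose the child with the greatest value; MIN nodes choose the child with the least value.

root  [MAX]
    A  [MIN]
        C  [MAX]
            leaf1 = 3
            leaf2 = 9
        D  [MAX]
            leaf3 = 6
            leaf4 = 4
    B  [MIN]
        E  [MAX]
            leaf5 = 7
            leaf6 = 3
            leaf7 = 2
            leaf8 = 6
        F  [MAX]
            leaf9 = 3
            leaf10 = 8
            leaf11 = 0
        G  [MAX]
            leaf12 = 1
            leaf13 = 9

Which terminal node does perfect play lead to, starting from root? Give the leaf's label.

leaf5

C (MAX): max(3, 9) = 9
D (MAX): max(6, 4) = 6
A (MIN): min(9, 6) = 6
E (MAX): max(7, 3, 2, 6) = 7
F (MAX): max(3, 8, 0) = 8
G (MAX): max(1, 9) = 9
B (MIN): min(7, 8, 9) = 7
root (MAX): max(6, 7) = 7
At root, MAX picks B (highest: 7).
At B, MIN picks E (lowest: 7).
At E, MAX picks leaf5 (highest: 7).
Terminal value 7.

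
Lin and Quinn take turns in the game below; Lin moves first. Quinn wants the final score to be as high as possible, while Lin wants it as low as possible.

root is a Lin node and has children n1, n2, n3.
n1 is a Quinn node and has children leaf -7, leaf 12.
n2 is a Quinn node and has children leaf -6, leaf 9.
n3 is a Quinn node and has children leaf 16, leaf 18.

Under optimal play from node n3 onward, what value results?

18

n3 (Quinn): max(16, 18) = 18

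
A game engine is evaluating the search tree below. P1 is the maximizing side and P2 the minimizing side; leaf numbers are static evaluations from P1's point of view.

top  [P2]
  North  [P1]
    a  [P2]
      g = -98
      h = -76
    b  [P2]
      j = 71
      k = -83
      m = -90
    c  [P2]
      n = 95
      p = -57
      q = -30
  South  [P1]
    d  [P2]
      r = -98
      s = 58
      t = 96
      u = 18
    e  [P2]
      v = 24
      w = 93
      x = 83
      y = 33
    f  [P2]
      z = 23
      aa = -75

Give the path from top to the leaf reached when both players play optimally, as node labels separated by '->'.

a (P2): min(-98, -76) = -98
b (P2): min(71, -83, -90) = -90
c (P2): min(95, -57, -30) = -57
North (P1): max(-98, -90, -57) = -57
d (P2): min(-98, 58, 96, 18) = -98
e (P2): min(24, 93, 83, 33) = 24
f (P2): min(23, -75) = -75
South (P1): max(-98, 24, -75) = 24
top (P2): min(-57, 24) = -57
At top, P2 picks North (lowest: -57).
At North, P1 picks c (highest: -57).
At c, P2 picks p (lowest: -57).
Terminal value -57.

top -> North -> c -> p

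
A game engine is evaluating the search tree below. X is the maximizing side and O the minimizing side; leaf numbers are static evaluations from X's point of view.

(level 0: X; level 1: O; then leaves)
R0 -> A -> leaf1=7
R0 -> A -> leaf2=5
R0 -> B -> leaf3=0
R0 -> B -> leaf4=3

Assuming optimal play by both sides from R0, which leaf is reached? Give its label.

leaf2

A (O): min(7, 5) = 5
B (O): min(0, 3) = 0
R0 (X): max(5, 0) = 5
At R0, X picks A (highest: 5).
At A, O picks leaf2 (lowest: 5).
Terminal value 5.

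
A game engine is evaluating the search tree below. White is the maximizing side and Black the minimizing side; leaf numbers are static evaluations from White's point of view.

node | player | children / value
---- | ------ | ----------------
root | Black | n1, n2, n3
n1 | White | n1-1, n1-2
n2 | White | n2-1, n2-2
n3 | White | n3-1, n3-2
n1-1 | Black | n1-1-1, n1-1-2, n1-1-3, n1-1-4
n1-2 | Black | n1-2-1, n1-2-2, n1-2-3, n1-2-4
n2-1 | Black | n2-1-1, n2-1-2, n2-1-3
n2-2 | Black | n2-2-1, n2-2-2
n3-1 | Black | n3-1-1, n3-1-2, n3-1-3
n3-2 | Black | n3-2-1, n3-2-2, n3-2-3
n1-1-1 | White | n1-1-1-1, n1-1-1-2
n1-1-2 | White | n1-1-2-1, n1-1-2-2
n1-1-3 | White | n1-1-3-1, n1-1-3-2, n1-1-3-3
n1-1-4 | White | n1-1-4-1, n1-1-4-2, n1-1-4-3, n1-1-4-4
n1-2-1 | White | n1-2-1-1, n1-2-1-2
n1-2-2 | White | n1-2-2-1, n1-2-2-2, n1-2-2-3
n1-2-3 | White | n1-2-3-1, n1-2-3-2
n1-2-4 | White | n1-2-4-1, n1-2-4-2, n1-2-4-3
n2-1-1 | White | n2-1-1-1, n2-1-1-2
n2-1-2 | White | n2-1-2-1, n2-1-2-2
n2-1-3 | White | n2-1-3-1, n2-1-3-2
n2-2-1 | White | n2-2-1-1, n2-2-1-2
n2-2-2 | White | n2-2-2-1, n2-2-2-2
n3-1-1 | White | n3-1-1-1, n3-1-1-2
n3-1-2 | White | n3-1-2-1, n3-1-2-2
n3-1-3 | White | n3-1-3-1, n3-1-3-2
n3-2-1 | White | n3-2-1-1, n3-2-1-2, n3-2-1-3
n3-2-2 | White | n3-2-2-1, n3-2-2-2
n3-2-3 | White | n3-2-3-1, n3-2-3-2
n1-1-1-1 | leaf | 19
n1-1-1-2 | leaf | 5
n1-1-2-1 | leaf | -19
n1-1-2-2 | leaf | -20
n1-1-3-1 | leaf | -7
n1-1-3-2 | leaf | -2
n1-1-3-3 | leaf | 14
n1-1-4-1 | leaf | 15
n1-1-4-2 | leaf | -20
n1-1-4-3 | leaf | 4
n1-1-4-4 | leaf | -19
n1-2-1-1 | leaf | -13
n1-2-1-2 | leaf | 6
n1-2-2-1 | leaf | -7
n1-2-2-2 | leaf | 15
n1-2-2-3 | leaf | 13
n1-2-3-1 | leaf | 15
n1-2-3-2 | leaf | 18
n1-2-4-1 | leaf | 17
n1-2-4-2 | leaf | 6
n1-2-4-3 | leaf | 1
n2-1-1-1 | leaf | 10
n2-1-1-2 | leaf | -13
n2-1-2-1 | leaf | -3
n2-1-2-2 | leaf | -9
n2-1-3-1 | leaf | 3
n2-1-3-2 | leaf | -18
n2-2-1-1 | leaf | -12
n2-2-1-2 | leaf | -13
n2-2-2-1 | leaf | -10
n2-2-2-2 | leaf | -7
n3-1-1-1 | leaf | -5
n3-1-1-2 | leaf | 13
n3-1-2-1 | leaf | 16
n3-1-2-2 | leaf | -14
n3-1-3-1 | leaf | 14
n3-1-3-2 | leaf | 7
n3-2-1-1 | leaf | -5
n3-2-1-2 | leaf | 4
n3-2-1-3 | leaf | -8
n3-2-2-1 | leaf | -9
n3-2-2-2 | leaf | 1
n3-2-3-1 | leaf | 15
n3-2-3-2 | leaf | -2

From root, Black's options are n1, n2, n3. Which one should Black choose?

n2

n1-1-1 (White): max(19, 5) = 19
n1-1-2 (White): max(-19, -20) = -19
n1-1-3 (White): max(-7, -2, 14) = 14
n1-1-4 (White): max(15, -20, 4, -19) = 15
n1-1 (Black): min(19, -19, 14, 15) = -19
n1-2-1 (White): max(-13, 6) = 6
n1-2-2 (White): max(-7, 15, 13) = 15
n1-2-3 (White): max(15, 18) = 18
n1-2-4 (White): max(17, 6, 1) = 17
n1-2 (Black): min(6, 15, 18, 17) = 6
n1 (White): max(-19, 6) = 6
n2-1-1 (White): max(10, -13) = 10
n2-1-2 (White): max(-3, -9) = -3
n2-1-3 (White): max(3, -18) = 3
n2-1 (Black): min(10, -3, 3) = -3
n2-2-1 (White): max(-12, -13) = -12
n2-2-2 (White): max(-10, -7) = -7
n2-2 (Black): min(-12, -7) = -12
n2 (White): max(-3, -12) = -3
n3-1-1 (White): max(-5, 13) = 13
n3-1-2 (White): max(16, -14) = 16
n3-1-3 (White): max(14, 7) = 14
n3-1 (Black): min(13, 16, 14) = 13
n3-2-1 (White): max(-5, 4, -8) = 4
n3-2-2 (White): max(-9, 1) = 1
n3-2-3 (White): max(15, -2) = 15
n3-2 (Black): min(4, 1, 15) = 1
n3 (White): max(13, 1) = 13
root (Black): min(6, -3, 13) = -3
Black at root wants the lowest of {n1=6, n2=-3, n3=13}, so chooses n2.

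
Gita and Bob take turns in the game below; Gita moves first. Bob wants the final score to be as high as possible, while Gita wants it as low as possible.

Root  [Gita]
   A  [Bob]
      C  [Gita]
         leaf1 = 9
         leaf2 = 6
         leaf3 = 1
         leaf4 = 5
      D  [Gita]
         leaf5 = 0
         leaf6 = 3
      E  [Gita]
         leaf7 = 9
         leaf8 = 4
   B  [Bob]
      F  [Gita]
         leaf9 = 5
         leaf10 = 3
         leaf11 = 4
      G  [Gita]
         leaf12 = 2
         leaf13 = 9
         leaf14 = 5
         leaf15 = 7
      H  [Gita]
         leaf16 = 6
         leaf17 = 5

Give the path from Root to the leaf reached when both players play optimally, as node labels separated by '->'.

Root -> A -> E -> leaf8

C (Gita): min(9, 6, 1, 5) = 1
D (Gita): min(0, 3) = 0
E (Gita): min(9, 4) = 4
A (Bob): max(1, 0, 4) = 4
F (Gita): min(5, 3, 4) = 3
G (Gita): min(2, 9, 5, 7) = 2
H (Gita): min(6, 5) = 5
B (Bob): max(3, 2, 5) = 5
Root (Gita): min(4, 5) = 4
At Root, Gita picks A (lowest: 4).
At A, Bob picks E (highest: 4).
At E, Gita picks leaf8 (lowest: 4).
Terminal value 4.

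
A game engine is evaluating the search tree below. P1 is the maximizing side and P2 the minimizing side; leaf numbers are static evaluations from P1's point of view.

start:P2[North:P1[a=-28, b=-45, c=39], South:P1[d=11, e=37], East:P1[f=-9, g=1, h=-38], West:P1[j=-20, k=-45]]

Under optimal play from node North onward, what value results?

39

North (P1): max(-28, -45, 39) = 39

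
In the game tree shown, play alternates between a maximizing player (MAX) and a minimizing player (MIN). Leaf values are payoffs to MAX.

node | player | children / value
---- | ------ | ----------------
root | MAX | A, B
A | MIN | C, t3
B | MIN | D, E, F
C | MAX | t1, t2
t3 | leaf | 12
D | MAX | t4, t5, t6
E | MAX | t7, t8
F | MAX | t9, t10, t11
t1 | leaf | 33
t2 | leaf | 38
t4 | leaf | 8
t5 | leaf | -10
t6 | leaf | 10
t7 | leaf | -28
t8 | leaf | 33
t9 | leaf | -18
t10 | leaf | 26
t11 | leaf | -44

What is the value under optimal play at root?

12

C (MAX): max(33, 38) = 38
A (MIN): min(38, 12) = 12
D (MAX): max(8, -10, 10) = 10
E (MAX): max(-28, 33) = 33
F (MAX): max(-18, 26, -44) = 26
B (MIN): min(10, 33, 26) = 10
root (MAX): max(12, 10) = 12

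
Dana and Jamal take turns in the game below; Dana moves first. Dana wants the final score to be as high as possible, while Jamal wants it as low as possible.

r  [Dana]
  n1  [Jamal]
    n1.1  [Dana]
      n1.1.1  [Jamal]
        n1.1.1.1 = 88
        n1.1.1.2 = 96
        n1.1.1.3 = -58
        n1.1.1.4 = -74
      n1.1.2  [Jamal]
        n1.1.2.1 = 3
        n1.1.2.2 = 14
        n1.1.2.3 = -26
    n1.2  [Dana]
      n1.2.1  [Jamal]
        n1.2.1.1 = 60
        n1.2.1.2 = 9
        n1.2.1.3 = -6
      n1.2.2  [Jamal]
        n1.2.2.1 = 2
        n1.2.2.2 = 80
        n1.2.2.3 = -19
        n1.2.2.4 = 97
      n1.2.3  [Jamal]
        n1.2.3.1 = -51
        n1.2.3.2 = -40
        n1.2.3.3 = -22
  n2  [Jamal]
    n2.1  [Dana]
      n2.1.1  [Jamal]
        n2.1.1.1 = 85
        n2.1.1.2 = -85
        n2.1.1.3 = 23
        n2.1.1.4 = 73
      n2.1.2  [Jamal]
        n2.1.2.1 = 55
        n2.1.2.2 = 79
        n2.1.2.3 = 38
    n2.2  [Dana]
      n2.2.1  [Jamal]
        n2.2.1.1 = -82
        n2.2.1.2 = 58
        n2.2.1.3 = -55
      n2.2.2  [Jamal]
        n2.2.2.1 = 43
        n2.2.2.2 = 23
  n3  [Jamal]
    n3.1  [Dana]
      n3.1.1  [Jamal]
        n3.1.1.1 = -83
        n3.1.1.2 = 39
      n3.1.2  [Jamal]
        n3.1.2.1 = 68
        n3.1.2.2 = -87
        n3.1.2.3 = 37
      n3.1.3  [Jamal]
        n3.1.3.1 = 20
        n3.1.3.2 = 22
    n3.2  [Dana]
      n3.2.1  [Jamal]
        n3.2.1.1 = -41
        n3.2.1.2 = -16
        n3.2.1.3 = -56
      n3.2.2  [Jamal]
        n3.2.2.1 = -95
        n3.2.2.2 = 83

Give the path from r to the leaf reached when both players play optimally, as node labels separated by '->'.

r -> n2 -> n2.2 -> n2.2.2 -> n2.2.2.2

n1.1.1 (Jamal): min(88, 96, -58, -74) = -74
n1.1.2 (Jamal): min(3, 14, -26) = -26
n1.1 (Dana): max(-74, -26) = -26
n1.2.1 (Jamal): min(60, 9, -6) = -6
n1.2.2 (Jamal): min(2, 80, -19, 97) = -19
n1.2.3 (Jamal): min(-51, -40, -22) = -51
n1.2 (Dana): max(-6, -19, -51) = -6
n1 (Jamal): min(-26, -6) = -26
n2.1.1 (Jamal): min(85, -85, 23, 73) = -85
n2.1.2 (Jamal): min(55, 79, 38) = 38
n2.1 (Dana): max(-85, 38) = 38
n2.2.1 (Jamal): min(-82, 58, -55) = -82
n2.2.2 (Jamal): min(43, 23) = 23
n2.2 (Dana): max(-82, 23) = 23
n2 (Jamal): min(38, 23) = 23
n3.1.1 (Jamal): min(-83, 39) = -83
n3.1.2 (Jamal): min(68, -87, 37) = -87
n3.1.3 (Jamal): min(20, 22) = 20
n3.1 (Dana): max(-83, -87, 20) = 20
n3.2.1 (Jamal): min(-41, -16, -56) = -56
n3.2.2 (Jamal): min(-95, 83) = -95
n3.2 (Dana): max(-56, -95) = -56
n3 (Jamal): min(20, -56) = -56
r (Dana): max(-26, 23, -56) = 23
At r, Dana picks n2 (highest: 23).
At n2, Jamal picks n2.2 (lowest: 23).
At n2.2, Dana picks n2.2.2 (highest: 23).
At n2.2.2, Jamal picks n2.2.2.2 (lowest: 23).
Terminal value 23.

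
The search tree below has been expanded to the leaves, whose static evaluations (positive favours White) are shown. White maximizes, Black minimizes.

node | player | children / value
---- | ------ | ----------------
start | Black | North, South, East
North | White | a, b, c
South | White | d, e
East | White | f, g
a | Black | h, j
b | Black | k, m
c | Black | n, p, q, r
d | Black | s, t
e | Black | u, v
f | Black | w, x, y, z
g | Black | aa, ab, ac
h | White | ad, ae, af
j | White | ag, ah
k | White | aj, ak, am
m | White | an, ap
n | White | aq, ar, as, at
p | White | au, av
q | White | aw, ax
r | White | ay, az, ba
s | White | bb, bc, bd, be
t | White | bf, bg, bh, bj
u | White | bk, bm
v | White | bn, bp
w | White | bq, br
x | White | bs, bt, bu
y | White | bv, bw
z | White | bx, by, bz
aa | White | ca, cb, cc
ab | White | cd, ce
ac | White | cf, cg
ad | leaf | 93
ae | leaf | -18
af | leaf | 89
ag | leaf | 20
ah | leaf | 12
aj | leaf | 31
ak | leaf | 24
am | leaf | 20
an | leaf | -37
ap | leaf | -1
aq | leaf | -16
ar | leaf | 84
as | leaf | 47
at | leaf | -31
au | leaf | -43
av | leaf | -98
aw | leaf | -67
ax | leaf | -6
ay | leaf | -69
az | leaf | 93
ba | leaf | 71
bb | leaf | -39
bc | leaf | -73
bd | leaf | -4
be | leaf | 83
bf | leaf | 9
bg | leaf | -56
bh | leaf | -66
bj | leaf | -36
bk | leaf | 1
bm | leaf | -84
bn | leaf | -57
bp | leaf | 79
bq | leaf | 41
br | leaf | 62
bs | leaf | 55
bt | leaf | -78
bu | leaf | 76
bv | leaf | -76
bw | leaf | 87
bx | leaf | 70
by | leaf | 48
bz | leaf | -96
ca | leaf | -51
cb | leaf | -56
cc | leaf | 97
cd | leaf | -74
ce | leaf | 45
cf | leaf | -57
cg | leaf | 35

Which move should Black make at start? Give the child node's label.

h (White): max(93, -18, 89) = 93
j (White): max(20, 12) = 20
a (Black): min(93, 20) = 20
k (White): max(31, 24, 20) = 31
m (White): max(-37, -1) = -1
b (Black): min(31, -1) = -1
n (White): max(-16, 84, 47, -31) = 84
p (White): max(-43, -98) = -43
q (White): max(-67, -6) = -6
r (White): max(-69, 93, 71) = 93
c (Black): min(84, -43, -6, 93) = -43
North (White): max(20, -1, -43) = 20
s (White): max(-39, -73, -4, 83) = 83
t (White): max(9, -56, -66, -36) = 9
d (Black): min(83, 9) = 9
u (White): max(1, -84) = 1
v (White): max(-57, 79) = 79
e (Black): min(1, 79) = 1
South (White): max(9, 1) = 9
w (White): max(41, 62) = 62
x (White): max(55, -78, 76) = 76
y (White): max(-76, 87) = 87
z (White): max(70, 48, -96) = 70
f (Black): min(62, 76, 87, 70) = 62
aa (White): max(-51, -56, 97) = 97
ab (White): max(-74, 45) = 45
ac (White): max(-57, 35) = 35
g (Black): min(97, 45, 35) = 35
East (White): max(62, 35) = 62
start (Black): min(20, 9, 62) = 9
Black at start wants the lowest of {North=20, South=9, East=62}, so chooses South.

South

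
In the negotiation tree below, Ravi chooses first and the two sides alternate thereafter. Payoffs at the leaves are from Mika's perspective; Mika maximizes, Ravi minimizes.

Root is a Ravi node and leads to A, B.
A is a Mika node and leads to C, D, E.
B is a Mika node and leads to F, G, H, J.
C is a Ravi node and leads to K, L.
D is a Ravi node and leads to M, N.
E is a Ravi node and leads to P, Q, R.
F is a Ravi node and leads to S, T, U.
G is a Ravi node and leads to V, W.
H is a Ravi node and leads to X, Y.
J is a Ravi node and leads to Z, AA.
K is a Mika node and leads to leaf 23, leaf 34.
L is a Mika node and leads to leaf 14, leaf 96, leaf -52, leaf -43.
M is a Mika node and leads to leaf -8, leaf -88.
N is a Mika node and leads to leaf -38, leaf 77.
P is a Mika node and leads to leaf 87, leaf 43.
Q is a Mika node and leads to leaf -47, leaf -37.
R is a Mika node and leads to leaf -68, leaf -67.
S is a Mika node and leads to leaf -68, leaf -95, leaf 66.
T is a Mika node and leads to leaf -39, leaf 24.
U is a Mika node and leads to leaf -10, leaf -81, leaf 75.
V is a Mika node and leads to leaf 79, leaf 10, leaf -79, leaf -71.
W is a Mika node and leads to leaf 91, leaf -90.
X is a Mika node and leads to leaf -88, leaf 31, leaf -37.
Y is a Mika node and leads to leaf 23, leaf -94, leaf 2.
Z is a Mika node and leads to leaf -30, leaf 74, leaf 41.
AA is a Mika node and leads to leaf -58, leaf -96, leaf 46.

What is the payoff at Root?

34

K (Mika): max(23, 34) = 34
L (Mika): max(14, 96, -52, -43) = 96
C (Ravi): min(34, 96) = 34
M (Mika): max(-8, -88) = -8
N (Mika): max(-38, 77) = 77
D (Ravi): min(-8, 77) = -8
P (Mika): max(87, 43) = 87
Q (Mika): max(-47, -37) = -37
R (Mika): max(-68, -67) = -67
E (Ravi): min(87, -37, -67) = -67
A (Mika): max(34, -8, -67) = 34
S (Mika): max(-68, -95, 66) = 66
T (Mika): max(-39, 24) = 24
U (Mika): max(-10, -81, 75) = 75
F (Ravi): min(66, 24, 75) = 24
V (Mika): max(79, 10, -79, -71) = 79
W (Mika): max(91, -90) = 91
G (Ravi): min(79, 91) = 79
X (Mika): max(-88, 31, -37) = 31
Y (Mika): max(23, -94, 2) = 23
H (Ravi): min(31, 23) = 23
Z (Mika): max(-30, 74, 41) = 74
AA (Mika): max(-58, -96, 46) = 46
J (Ravi): min(74, 46) = 46
B (Mika): max(24, 79, 23, 46) = 79
Root (Ravi): min(34, 79) = 34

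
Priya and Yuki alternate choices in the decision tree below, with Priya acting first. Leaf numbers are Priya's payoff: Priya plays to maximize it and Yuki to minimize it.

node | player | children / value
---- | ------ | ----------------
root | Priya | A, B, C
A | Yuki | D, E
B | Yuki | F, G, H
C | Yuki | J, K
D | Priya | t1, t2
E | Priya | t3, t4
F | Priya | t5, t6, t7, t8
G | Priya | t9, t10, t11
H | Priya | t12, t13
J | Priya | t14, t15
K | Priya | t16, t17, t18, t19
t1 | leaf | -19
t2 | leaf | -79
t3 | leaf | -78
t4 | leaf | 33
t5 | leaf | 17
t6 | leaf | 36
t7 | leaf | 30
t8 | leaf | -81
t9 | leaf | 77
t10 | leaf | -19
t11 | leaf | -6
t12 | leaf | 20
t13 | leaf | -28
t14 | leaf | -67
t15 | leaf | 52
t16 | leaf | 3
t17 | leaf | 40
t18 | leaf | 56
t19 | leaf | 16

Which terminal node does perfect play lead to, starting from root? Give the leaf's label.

t15

D (Priya): max(-19, -79) = -19
E (Priya): max(-78, 33) = 33
A (Yuki): min(-19, 33) = -19
F (Priya): max(17, 36, 30, -81) = 36
G (Priya): max(77, -19, -6) = 77
H (Priya): max(20, -28) = 20
B (Yuki): min(36, 77, 20) = 20
J (Priya): max(-67, 52) = 52
K (Priya): max(3, 40, 56, 16) = 56
C (Yuki): min(52, 56) = 52
root (Priya): max(-19, 20, 52) = 52
At root, Priya picks C (highest: 52).
At C, Yuki picks J (lowest: 52).
At J, Priya picks t15 (highest: 52).
Terminal value 52.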